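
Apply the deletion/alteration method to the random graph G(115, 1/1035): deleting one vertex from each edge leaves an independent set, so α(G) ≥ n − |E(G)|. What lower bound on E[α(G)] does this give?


E[|E(G)|] = C(115, 2)·p = 6555 · (1/1035) = 19/3.
E[α(G)] ≥ n − E[|E(G)|] = 115 − 19/3 = 326/3.
Numerically: ≈ 108.6667.
(This is only a lower bound; the true E[α(G)] may be larger.)

E[α(G)] ≥ 326/3 ≈ 108.6667.


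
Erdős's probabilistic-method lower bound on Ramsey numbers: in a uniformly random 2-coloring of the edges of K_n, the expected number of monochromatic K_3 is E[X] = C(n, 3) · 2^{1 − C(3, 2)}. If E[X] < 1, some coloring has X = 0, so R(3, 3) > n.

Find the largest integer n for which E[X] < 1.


We need C(n, 3) · 2^{1 − 3} < 1, i.e. C(n, 3) < 2^{3 − 1} = 4.
Check values of n near the boundary:
  n = 3: C(3, 3) = 1; 1 < 4? YES
  n = 4: C(4, 3) = 4; 4 < 4? NO
  n = 5: C(5, 3) = 10; 10 < 4? NO
  n = 6: C(6, 3) = 20; 20 < 4? NO
The largest n with C(n, 3) < 4 is n = 3 (where E[X] = 1/4 ≈ 0.250000). Hence R(3, 3) > 3, i.e. R(3, 3) ≥ 4.

Largest n = 3; hence R(3, 3) > 3.


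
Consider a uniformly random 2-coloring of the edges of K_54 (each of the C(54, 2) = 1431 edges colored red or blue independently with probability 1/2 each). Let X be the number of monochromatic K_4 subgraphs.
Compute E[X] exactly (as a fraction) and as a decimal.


Let X = Σ_S X_S over the C(54, 4) = 316251 subsets S of size 4, where X_S = 1 if the K_4 on S is monochromatic.
For a fixed S, the K_4 on S has C(4, 2) = 6 edges. P[all 6 edges red] = (1/2)^6, and likewise for blue, so P[monochromatic] = 2·(1/2)^6 = 2^{1 − 6} = 1/32.
By linearity: E[X] = C(54, 4) · 2^{1 − 6} = 316251 · 1/32 = 316251/32.
Numerically: E[X] ≈ 9882.8438.

E[X] = C(54,4)·2^(1−C(4,2)) = 316251/32 ≈ 9882.8438.


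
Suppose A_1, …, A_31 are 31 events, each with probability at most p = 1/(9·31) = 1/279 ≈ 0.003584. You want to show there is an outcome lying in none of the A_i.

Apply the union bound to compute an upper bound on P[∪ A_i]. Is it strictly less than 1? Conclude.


Union bound: P[∪_{i=1}^{31} A_i] ≤ Σ_i P[A_i] ≤ 31·p = 31·(1/279) = 1/9.
Numerically: 1/9 ≈ 0.111111.
Is 1/9 < 1? YES.
Since P[∪ A_i] ≤ 1/9 < 1, the complement has P[∩ A_i^c] ≥ 1 − 1/9 = 8/9 > 0, so some outcome avoids every A_i.

31·p = 1/9 ≈ 0.111111; existence CERTIFIED by the union bound.


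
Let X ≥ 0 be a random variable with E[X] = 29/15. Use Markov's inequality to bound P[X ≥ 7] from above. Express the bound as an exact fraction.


μ = E[X] = 29/15, a = 7.
Markov: P[X ≥ 7] ≤ μ/a = (29/15)/7 = 29/105.
Numerically: ≈ 0.276190.
(Since a = 7 > μ = 1.933333, the bound 29/105 is < 1 and informative.)

P[X ≥ 7] ≤ 29/105 ≈ 0.276190.


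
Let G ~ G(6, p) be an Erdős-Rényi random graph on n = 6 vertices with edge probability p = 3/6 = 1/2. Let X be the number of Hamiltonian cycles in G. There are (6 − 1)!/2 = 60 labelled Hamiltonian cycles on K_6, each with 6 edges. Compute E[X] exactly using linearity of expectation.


K_6 has (6 − 1)!/2 = 60 labelled Hamiltonian cycles.
For each such Hamiltonian cycle H, let X_H = 1 if all 6 edges of H are present in G. Then P[X_H = 1] = p^{6} = (1/2)^{6} = 1/64.
By linearity: E[X] = Σ_H E[X_H] = 60 · p^{6} = 60 · 1/64 = 15/16.
Numerically: E[X] ≈ 0.9375.

E[X] = 60 · (1/2)^{6} = 15/16 ≈ 0.9375.


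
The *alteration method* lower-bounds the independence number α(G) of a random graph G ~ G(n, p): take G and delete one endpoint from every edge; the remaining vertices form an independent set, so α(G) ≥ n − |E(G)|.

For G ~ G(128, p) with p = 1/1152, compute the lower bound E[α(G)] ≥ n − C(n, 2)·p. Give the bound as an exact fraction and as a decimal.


E[|E(G)|] = C(128, 2)·p = 8128 · (1/1152) = 127/18.
E[α(G)] ≥ n − E[|E(G)|] = 128 − 127/18 = 2177/18.
Numerically: ≈ 120.94444.
(This is only a lower bound; the true E[α(G)] may be larger.)

E[α(G)] ≥ 2177/18 ≈ 120.94444.


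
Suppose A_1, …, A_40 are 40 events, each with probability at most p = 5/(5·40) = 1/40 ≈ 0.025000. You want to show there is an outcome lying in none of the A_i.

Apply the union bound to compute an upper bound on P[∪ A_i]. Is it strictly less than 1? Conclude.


Union bound: P[∪_{i=1}^{40} A_i] ≤ Σ_i P[A_i] ≤ 40·p = 40·(1/40) = 1.
Numerically: 1 ≈ 1.000000.
Is 1 < 1? NO.
Since the bound 1 is ≥ 1, the union bound is uninformative here; it does NOT by itself certify existence.

40·p = 1 ≈ 1.000000; existence NOT certified by the union bound.


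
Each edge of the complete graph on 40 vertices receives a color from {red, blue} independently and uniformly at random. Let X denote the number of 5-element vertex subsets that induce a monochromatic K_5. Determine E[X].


Let X = Σ_S X_S over the C(40, 5) = 658008 subsets S of size 5, where X_S = 1 if the K_5 on S is monochromatic.
For a fixed S, the K_5 on S has C(5, 2) = 10 edges. P[all 10 edges red] = (1/2)^10, and likewise for blue, so P[monochromatic] = 2·(1/2)^10 = 2^{1 − 10} = 1/512.
Summing: E[X] = C(40, 5) · 2^{1 − 10} = 658008 · 1/512 = 82251/64.
Numerically: E[X] ≈ 1285.172.

E[X] = C(40,5)·2^(1−C(5,2)) = 82251/64 ≈ 1285.172.


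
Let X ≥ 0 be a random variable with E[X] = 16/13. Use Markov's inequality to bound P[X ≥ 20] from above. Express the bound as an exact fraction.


μ = E[X] = 16/13, a = 20.
Markov: P[X ≥ 20] ≤ μ/a = (16/13)/20 = 4/65.
Numerically: ≈ 0.06154.
(Since a = 20 > μ = 1.23077, the bound 4/65 is < 1 and informative.)

P[X ≥ 20] ≤ 4/65 ≈ 0.06154.


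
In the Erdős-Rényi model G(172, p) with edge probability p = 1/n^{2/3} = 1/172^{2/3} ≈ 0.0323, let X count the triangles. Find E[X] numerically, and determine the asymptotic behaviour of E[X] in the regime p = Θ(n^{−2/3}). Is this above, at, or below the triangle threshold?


Number of potential triangles: C(172, 3) = 833340.
Each occurs with probability p³ ≈ (0.0323)³ ≈ 3.38021e-05.
By linearity: E[X] = C(172, 3)·p³ ≈ 833340 · 3.38021e-05 ≈ 28.169.
Since α = 2/3 < 1, p = c/n^{2/3} ≫ 1/n is above the triangle threshold p ~ 1/n. Asymptotically E[X] ~ (c³/6)·n^{3(1−α)} = (1³/6)·n^{1} → ∞; triangles are abundant w.h.p.

E[X] ≈ 28.169; in regime p = Θ(1/n^{2/3}) E[X] diverges (above the triangle threshold p ~ 1/n).


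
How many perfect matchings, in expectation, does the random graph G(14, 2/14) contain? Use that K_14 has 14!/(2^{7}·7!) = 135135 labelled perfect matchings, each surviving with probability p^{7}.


K_14 has 14!/(2^{7}·7!) = 135135 labelled perfect matchings.
For each such perfect matching H, let X_H = 1 if all 7 edges of H are present in G. Then P[X_H = 1] = p^{7} = (1/7)^{7} = 1/823543.
Summing the indicators: E[X] = Σ_H E[X_H] = 135135 · p^{7} = 135135 · 1/823543 = 19305/117649.
Numerically: E[X] ≈ 0.1641.

E[X] = 135135 · (1/7)^{7} = 19305/117649 ≈ 0.1641.


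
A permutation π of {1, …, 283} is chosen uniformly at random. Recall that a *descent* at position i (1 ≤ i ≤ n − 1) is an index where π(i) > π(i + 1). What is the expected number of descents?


Write X = Σ X_I over i = 1, …, 282, with X_I the indicator of one descent.
There are 282 indicators.
For each fixed i, the pair (π(i), π(i+1)) is a uniformly random ordered pair of distinct values from {1, …, 283}; by symmetry P[π(i) > π(i+1)] = 1/2.
By linearity: E[X] = 282 · (1/2) = (283 − 1) · (1/2) = 141 ≈ 141.000000.

E[X] = 141 = 141.000000.


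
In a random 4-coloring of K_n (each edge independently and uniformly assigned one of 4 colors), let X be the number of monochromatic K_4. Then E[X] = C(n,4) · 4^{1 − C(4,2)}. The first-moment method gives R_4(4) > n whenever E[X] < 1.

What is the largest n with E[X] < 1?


We need C(n, 4) · 4^{1 − 6} < 1, i.e. C(n, 4) < 4^{6 − 1} = 1024.
Check values of n near the boundary:
  n = 11: C(11, 4) = 330; 330 < 1024? YES
  n = 12: C(12, 4) = 495; 495 < 1024? YES
  n = 13: C(13, 4) = 715; 715 < 1024? YES
  n = 14: C(14, 4) = 1001; 1001 < 1024? YES
  n = 15: C(15, 4) = 1365; 1365 < 1024? NO
The largest n with C(n, 4) < 1024 is n = 14 (where E[X] = 1001/1024 ≈ 0.9775). Hence R_4(4) > 14, i.e. R_4(4) ≥ 15.

Largest n = 14; hence R_4(4) > 14.


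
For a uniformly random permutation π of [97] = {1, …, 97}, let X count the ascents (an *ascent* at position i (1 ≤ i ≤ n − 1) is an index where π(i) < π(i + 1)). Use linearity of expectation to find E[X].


Write X = Σ X_I over i = 1, …, 96, with X_I the indicator of one ascent.
There are 96 indicators.
For each fixed i, the pair (π(i), π(i+1)) is a uniformly random ordered pair of distinct values from {1, …, 97}; by symmetry P[π(i) < π(i+1)] = 1/2.
By linearity: E[X] = 96 · (1/2) = (97 − 1) · (1/2) = 48 ≈ 48.00000.

E[X] = 48 = 48.00000.


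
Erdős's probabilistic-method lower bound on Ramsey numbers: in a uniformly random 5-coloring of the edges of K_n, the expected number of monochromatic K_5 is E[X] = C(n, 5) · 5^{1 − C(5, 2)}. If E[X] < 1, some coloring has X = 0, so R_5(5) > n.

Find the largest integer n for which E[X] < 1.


We need C(n, 5) · 5^{1 − 10} < 1, i.e. C(n, 5) < 5^{10 − 1} = 1953125.
Check values of n near the boundary:
  n = 48: C(48, 5) = 1712304; 1712304 < 1953125? YES
  n = 49: C(49, 5) = 1906884; 1906884 < 1953125? YES
  n = 50: C(50, 5) = 2118760; 2118760 < 1953125? NO
  n = 51: C(51, 5) = 2349060; 2349060 < 1953125? NO
The largest n with C(n, 5) < 1953125 is n = 49 (where E[X] = 1906884/1953125 ≈ 0.9763246). Hence R_5(5) > 49, i.e. R_5(5) ≥ 50.

Largest n = 49; hence R_5(5) > 49.


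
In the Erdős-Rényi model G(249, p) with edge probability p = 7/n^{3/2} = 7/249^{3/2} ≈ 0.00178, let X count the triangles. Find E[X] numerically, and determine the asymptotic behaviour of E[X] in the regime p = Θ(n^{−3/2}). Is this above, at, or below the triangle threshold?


Number of potential triangles: C(249, 3) = 2542124.
Each occurs with probability p³ ≈ (0.00178)³ ≈ 5.65454e-09.
By linearity: E[X] = C(249, 3)·p³ ≈ 2542124 · 5.65454e-09 ≈ 0.014.
Since α = 3/2 > 1, p = c/n^{3/2} = o(1/n) is below the triangle threshold p ~ 1/n. Asymptotically E[X] ~ (c³/6)·n^{3(1−α)} = (7³/6)·n^{-1.5} → 0, so by Markov's inequality G has no triangles w.h.p.

E[X] ≈ 0.014; in regime p = Θ(1/n^{3/2}) E[X] tends to 0 (below the triangle threshold p ~ 1/n).


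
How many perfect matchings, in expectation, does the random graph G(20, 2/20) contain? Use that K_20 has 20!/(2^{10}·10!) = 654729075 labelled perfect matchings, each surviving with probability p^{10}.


K_20 has 20!/(2^{10}·10!) = 654729075 labelled perfect matchings.
For each such perfect matching H, let X_H = 1 if all 10 edges of H are present in G. Then P[X_H = 1] = p^{10} = (1/10)^{10} = 1/10000000000.
Summing the indicators: E[X] = Σ_H E[X_H] = 654729075 · p^{10} = 654729075 · 1/10000000000 = 26189163/400000000.
Numerically: E[X] ≈ 0.0655.

E[X] = 654729075 · (1/10)^{10} = 26189163/400000000 ≈ 0.0655.


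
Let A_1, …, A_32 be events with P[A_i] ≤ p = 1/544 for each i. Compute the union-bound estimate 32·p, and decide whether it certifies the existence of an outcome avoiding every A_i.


Union bound: P[∪_{i=1}^{32} A_i] ≤ Σ_i P[A_i] ≤ 32·p = 32·(1/544) = 1/17.
Numerically: 1/17 ≈ 0.05882.
Is 1/17 < 1? YES.
Since P[∪ A_i] ≤ 1/17 < 1, the complement has P[∩ A_i^c] ≥ 1 − 1/17 = 16/17 > 0, so some outcome avoids every A_i.

32·p = 1/17 ≈ 0.05882; existence CERTIFIED by the union bound.


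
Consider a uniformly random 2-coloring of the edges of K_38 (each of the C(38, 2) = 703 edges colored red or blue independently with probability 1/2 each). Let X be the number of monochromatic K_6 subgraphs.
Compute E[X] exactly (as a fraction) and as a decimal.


Let X = Σ_S X_S over the C(38, 6) = 2760681 subsets S of size 6, where X_S = 1 if the K_6 on S is monochromatic.
For a fixed S, the K_6 on S has C(6, 2) = 15 edges. P[all 15 edges red] = (1/2)^15, and likewise for blue, so P[monochromatic] = 2·(1/2)^15 = 2^{1 − 15} = 1/16384.
By linearity of expectation: E[X] = C(38, 6) · 2^{1 − 15} = 2760681 · 1/16384 = 2760681/16384.
Numerically: E[X] ≈ 168.4986.

E[X] = C(38,6)·2^(1−C(6,2)) = 2760681/16384 ≈ 168.4986.


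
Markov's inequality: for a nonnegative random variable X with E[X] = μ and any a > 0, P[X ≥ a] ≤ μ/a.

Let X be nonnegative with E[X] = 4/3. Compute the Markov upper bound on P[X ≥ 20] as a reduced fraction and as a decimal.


μ = E[X] = 4/3, a = 20.
Markov: P[X ≥ 20] ≤ μ/a = (4/3)/20 = 1/15.
Numerically: ≈ 0.06667.
(Since a = 20 > μ = 1.33333, the bound 1/15 is < 1 and informative.)

P[X ≥ 20] ≤ 1/15 ≈ 0.06667.


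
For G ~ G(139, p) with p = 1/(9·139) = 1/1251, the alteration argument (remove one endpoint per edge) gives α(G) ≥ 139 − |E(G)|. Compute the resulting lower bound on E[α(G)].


E[|E(G)|] = C(139, 2)·p = 9591 · (1/1251) = 23/3.
E[α(G)] ≥ n − E[|E(G)|] = 139 − 23/3 = 394/3.
Numerically: ≈ 131.33333.
(This is only a lower bound; the true E[α(G)] may be larger.)

E[α(G)] ≥ 394/3 ≈ 131.33333.


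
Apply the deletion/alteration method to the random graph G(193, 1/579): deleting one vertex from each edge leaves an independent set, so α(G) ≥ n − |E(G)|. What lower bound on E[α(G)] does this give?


E[|E(G)|] = C(193, 2)·p = 18528 · (1/579) = 32.
E[α(G)] ≥ n − E[|E(G)|] = 193 − 32 = 161.
Numerically: ≈ 161.000000.
(This is only a lower bound; the true E[α(G)] may be larger.)

E[α(G)] ≥ 161 ≈ 161.000000.


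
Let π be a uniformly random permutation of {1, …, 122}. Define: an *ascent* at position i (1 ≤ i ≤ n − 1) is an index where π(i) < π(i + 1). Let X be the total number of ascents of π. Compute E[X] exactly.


Write X = Σ X_I over i = 1, …, 121, with X_I the indicator of one ascent.
There are 121 indicators.
For each fixed i, the pair (π(i), π(i+1)) is a uniformly random ordered pair of distinct values from {1, …, 122}; by symmetry P[π(i) < π(i+1)] = 1/2.
By linearity: E[X] = 121 · (1/2) = (122 − 1) · (1/2) = 121/2 ≈ 60.50000.

E[X] = 121/2 = 60.50000.


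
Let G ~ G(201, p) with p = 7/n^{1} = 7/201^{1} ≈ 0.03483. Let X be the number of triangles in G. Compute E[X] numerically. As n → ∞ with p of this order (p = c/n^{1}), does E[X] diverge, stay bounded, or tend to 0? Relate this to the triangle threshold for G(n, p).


Number of potential triangles: C(201, 3) = 1333300.
Each occurs with probability p³ ≈ (0.03483)³ ≈ 4.223825e-05.
By linearity: E[X] = C(201, 3)·p³ ≈ 1333300 · 4.223825e-05 ≈ 56.3163.
Here α = 1, so p = 7/n is exactly at the triangle threshold p ~ 1/n. Asymptotically E[X] → c³/6 = 7³/6 = 343/6 ≈ 57.1667, a bounded constant. In this regime the triangle count is asymptotically Poisson(c³/6).

E[X] ≈ 56.3163; in regime p = Θ(1/n^{1}) E[X] stays bounded (at the triangle threshold p ~ 1/n).


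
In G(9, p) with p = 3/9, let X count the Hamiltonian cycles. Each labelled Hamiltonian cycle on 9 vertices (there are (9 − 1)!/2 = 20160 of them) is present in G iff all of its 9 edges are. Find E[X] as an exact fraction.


K_9 has (9 − 1)!/2 = 20160 labelled Hamiltonian cycles.
For each such Hamiltonian cycle H, let X_H = 1 if all 9 edges of H are present in G. Then P[X_H = 1] = p^{9} = (1/3)^{9} = 1/19683.
By linearity of expectation: E[X] = Σ_H E[X_H] = 20160 · p^{9} = 20160 · 1/19683 = 2240/2187.
Numerically: E[X] ≈ 1.024.

E[X] = 20160 · (1/3)^{9} = 2240/2187 ≈ 1.024.


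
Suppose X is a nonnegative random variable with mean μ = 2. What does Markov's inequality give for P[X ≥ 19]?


μ = E[X] = 2, a = 19.
Markov: P[X ≥ 19] ≤ μ/a = (2)/19 = 2/19.
Numerically: ≈ 0.1053.
(Since a = 19 > μ = 2.0000, the bound 2/19 is < 1 and informative.)

P[X ≥ 19] ≤ 2/19 ≈ 0.1053.


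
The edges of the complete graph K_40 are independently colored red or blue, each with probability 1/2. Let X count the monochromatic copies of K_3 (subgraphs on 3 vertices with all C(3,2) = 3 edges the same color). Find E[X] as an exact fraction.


Let X = Σ_S X_S over the C(40, 3) = 9880 subsets S of size 3, where X_S = 1 if the K_3 on S is monochromatic.
For a fixed S, the K_3 on S has C(3, 2) = 3 edges. P[all 3 edges red] = (1/2)^3, and likewise for blue, so P[monochromatic] = 2·(1/2)^3 = 2^{1 − 3} = 1/4.
By linearity of expectation: E[X] = C(40, 3) · 2^{1 − 3} = 9880 · 1/4 = 2470.
Numerically: E[X] ≈ 2470.000.

E[X] = C(40,3)·2^(1−C(3,2)) = 2470 ≈ 2470.000.


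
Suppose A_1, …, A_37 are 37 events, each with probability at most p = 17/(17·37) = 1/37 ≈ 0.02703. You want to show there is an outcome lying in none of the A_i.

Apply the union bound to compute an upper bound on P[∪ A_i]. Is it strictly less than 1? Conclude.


Union bound: P[∪_{i=1}^{37} A_i] ≤ Σ_i P[A_i] ≤ 37·p = 37·(1/37) = 1.
Numerically: 1 ≈ 1.00000.
Is 1 < 1? NO.
Since the bound 1 is ≥ 1, the union bound is uninformative here; it does NOT by itself certify existence.

37·p = 1 ≈ 1.00000; existence NOT certified by the union bound.


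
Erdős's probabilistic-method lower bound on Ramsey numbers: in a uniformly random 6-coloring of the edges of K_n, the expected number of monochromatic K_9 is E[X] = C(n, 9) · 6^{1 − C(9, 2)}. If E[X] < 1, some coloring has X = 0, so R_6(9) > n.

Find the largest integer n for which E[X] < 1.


We need C(n, 9) · 6^{1 − 36} < 1, i.e. C(n, 9) < 6^{36 − 1} = 1719070799748422591028658176.
Check values of n near the boundary:
  n = 4403: C(4403, 9) = 1699894433046281918452233150; 1699894433046281918452233150 < 1719070799748422591028658176? YES
  n = 4404: C(4404, 9) = 1703375445537161676647015880; 1703375445537161676647015880 < 1719070799748422591028658176? YES
  n = 4405: C(4405, 9) = 1706862792900636302463627150; 1706862792900636302463627150 < 1719070799748422591028658176? YES
  n = 4406: C(4406, 9) = 1710356485221788389505285700; 1710356485221788389505285700 < 1719070799748422591028658176? YES
  n = 4407: C(4407, 9) = 1713856532599459170657070050; 1713856532599459170657070050 < 1719070799748422591028658176? YES
  n = 4408: C(4408, 9) = 1717362945146264156457459600; 1717362945146264156457459600 < 1719070799748422591028658176? YES
  n = 4409: C(4409, 9) = 1720875732988608787686577131; 1720875732988608787686577131 < 1719070799748422591028658176? NO
  n = 4410: C(4410, 9) = 1724394906266704102180823710; 1724394906266704102180823710 < 1719070799748422591028658176? NO
  n = 4411: C(4411, 9) = 1727920475134582415883601405; 1727920475134582415883601405 < 1719070799748422591028658176? NO
The largest n with C(n, 9) < 1719070799748422591028658176 is n = 4408 (where E[X] = 35778394690547169926197075/35813974994758803979763712 ≈ 0.99901). Hence R_6(9) > 4408, i.e. R_6(9) ≥ 4409.

Largest n = 4408; hence R_6(9) > 4408.


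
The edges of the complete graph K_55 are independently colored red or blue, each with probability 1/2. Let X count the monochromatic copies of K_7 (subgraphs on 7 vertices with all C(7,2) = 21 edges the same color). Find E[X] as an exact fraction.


Let X = Σ_S X_S over the C(55, 7) = 202927725 subsets S of size 7, where X_S = 1 if the K_7 on S is monochromatic.
For a fixed S, the K_7 on S has C(7, 2) = 21 edges. P[all 21 edges red] = (1/2)^21, and likewise for blue, so P[monochromatic] = 2·(1/2)^21 = 2^{1 − 21} = 1/1048576.
By linearity: E[X] = C(55, 7) · 2^{1 − 21} = 202927725 · 1/1048576 = 202927725/1048576.
Numerically: E[X] ≈ 193.527.

E[X] = C(55,7)·2^(1−C(7,2)) = 202927725/1048576 ≈ 193.527.


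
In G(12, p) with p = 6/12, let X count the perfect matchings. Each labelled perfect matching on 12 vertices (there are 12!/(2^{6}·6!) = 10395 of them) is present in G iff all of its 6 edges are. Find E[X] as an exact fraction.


K_12 has 12!/(2^{6}·6!) = 10395 labelled perfect matchings.
For each such perfect matching H, let X_H = 1 if all 6 edges of H are present in G. Then P[X_H = 1] = p^{6} = (1/2)^{6} = 1/64.
By linearity of expectation: E[X] = Σ_H E[X_H] = 10395 · p^{6} = 10395 · 1/64 = 10395/64.
Numerically: E[X] ≈ 162.422.

E[X] = 10395 · (1/2)^{6} = 10395/64 ≈ 162.422.


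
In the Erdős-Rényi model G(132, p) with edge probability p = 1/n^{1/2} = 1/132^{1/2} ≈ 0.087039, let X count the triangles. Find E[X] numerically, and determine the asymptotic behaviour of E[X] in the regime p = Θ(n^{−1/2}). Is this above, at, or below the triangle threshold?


Number of potential triangles: C(132, 3) = 374660.
Each occurs with probability p³ ≈ (0.087039)³ ≈ 6.5938506e-04.
By linearity: E[X] = C(132, 3)·p³ ≈ 374660 · 6.5938506e-04 ≈ 247.04521.
Since α = 1/2 < 1, p = c/n^{1/2} ≫ 1/n is above the triangle threshold p ~ 1/n. Asymptotically E[X] ~ (c³/6)·n^{3(1−α)} = (1³/6)·n^{1.5} → ∞; triangles are abundant w.h.p.

E[X] ≈ 247.04521; in regime p = Θ(1/n^{1/2}) E[X] diverges (above the triangle threshold p ~ 1/n).


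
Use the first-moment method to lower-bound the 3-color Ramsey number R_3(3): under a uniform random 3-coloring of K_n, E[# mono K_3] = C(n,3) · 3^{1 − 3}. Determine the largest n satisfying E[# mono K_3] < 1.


We need C(n, 3) · 3^{1 − 3} < 1, i.e. C(n, 3) < 3^{3 − 1} = 9.
Check values of n near the boundary:
  n = 3: C(3, 3) = 1; 1 < 9? YES
  n = 4: C(4, 3) = 4; 4 < 9? YES
  n = 5: C(5, 3) = 10; 10 < 9? NO
  n = 6: C(6, 3) = 20; 20 < 9? NO
The largest n with C(n, 3) < 9 is n = 4 (where E[X] = 4/9 ≈ 0.4444). Hence R_3(3) > 4, i.e. R_3(3) ≥ 5.

Largest n = 4; hence R_3(3) > 4.


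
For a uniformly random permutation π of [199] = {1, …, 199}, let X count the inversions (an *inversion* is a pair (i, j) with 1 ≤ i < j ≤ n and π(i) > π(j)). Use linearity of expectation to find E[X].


Write X = Σ X_I over the C(199, 2) = 19701 pairs i < j, with X_I the indicator of one inversion.
There are 19701 indicators.
For each fixed pair i < j, the values π(i) and π(j) are two distinct elements of {1, …, 199} in uniformly random order; by symmetry P[π(i) > π(j)] = 1/2.
By linearity: E[X] = 19701 · (1/2) = C(199, 2) · (1/2) = 19701/2 = 19701/2 ≈ 9850.500.

E[X] = 19701/2 = 9850.500.


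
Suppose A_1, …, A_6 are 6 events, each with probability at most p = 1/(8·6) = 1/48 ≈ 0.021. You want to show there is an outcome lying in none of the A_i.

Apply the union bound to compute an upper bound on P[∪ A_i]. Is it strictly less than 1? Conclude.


Union bound: P[∪_{i=1}^{6} A_i] ≤ Σ_i P[A_i] ≤ 6·p = 6·(1/48) = 1/8.
Numerically: 1/8 ≈ 0.125.
Is 1/8 < 1? YES.
Since P[∪ A_i] ≤ 1/8 < 1, the complement has P[∩ A_i^c] ≥ 1 − 1/8 = 7/8 > 0, so some outcome avoids every A_i.

6·p = 1/8 ≈ 0.125; existence CERTIFIED by the union bound.


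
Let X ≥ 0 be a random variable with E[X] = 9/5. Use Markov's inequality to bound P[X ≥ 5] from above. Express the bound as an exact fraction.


μ = E[X] = 9/5, a = 5.
Markov: P[X ≥ 5] ≤ μ/a = (9/5)/5 = 9/25.
Numerically: ≈ 0.36000.
(Since a = 5 > μ = 1.80000, the bound 9/25 is < 1 and informative.)

P[X ≥ 5] ≤ 9/25 ≈ 0.36000.


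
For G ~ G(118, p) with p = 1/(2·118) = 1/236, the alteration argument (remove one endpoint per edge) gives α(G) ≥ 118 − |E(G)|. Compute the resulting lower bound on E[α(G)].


E[|E(G)|] = C(118, 2)·p = 6903 · (1/236) = 117/4.
E[α(G)] ≥ n − E[|E(G)|] = 118 − 117/4 = 355/4.
Numerically: ≈ 88.750.
(This is only a lower bound; the true E[α(G)] may be larger.)

E[α(G)] ≥ 355/4 ≈ 88.750.


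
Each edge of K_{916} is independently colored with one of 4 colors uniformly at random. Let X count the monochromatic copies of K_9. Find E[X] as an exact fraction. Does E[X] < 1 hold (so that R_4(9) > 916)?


E[X] = C(916, 9) · 4^{1 − 36} = 1202748565202942340440 · 4^{−35} = 1202748565202942340440/1180591620717411303424.
As a reduced fraction: E[X] = 150343570650367792555/147573952589676412928 ≈ 1.019.
Is E[X] < 1? NO.
Since E[X] ≥ 1, the first-moment bound is inconclusive at n = 916; it does NOT by itself certify R_4(9) > 916.

E[X] = 150343570650367792555/147573952589676412928 ≈ 1.019; E[X] ≥ 1; first-moment method inconclusive here.


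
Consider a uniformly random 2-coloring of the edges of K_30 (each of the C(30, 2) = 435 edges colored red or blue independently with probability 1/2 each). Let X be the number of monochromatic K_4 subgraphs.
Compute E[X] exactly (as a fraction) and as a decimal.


Let X = Σ_S X_S over the C(30, 4) = 27405 subsets S of size 4, where X_S = 1 if the K_4 on S is monochromatic.
For a fixed S, the K_4 on S has C(4, 2) = 6 edges. P[all 6 edges red] = (1/2)^6, and likewise for blue, so P[monochromatic] = 2·(1/2)^6 = 2^{1 − 6} = 1/32.
By linearity of expectation: E[X] = C(30, 4) · 2^{1 − 6} = 27405 · 1/32 = 27405/32.
Numerically: E[X] ≈ 856.40625.

E[X] = C(30,4)·2^(1−C(4,2)) = 27405/32 ≈ 856.40625.


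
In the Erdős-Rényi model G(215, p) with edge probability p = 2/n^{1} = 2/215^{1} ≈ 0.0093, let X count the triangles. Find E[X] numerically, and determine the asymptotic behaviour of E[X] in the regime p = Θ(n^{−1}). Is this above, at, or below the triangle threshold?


Number of potential triangles: C(215, 3) = 1633355.
Each occurs with probability p³ ≈ (0.0093)³ ≈ 8.04961e-07.
By linearity: E[X] = C(215, 3)·p³ ≈ 1633355 · 8.04961e-07 ≈ 1.315.
Here α = 1, so p = 2/n is exactly at the triangle threshold p ~ 1/n. Asymptotically E[X] → c³/6 = 2³/6 = 4/3 ≈ 1.333, a bounded constant. In this regime the triangle count is asymptotically Poisson(c³/6).

E[X] ≈ 1.315; in regime p = Θ(1/n^{1}) E[X] stays bounded (at the triangle threshold p ~ 1/n).


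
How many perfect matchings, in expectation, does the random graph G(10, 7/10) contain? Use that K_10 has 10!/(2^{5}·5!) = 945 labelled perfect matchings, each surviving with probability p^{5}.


K_10 has 10!/(2^{5}·5!) = 945 labelled perfect matchings.
For each such perfect matching H, let X_H = 1 if all 5 edges of H are present in G. Then P[X_H = 1] = p^{5} = (7/10)^{5} = 16807/100000.
By linearity: E[X] = Σ_H E[X_H] = 945 · p^{5} = 945 · 16807/100000 = 3176523/20000.
Numerically: E[X] ≈ 158.83.

E[X] = 945 · (7/10)^{5} = 3176523/20000 ≈ 158.83.


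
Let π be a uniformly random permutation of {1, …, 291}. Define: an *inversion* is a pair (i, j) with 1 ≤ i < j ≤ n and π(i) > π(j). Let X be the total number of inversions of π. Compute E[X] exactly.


Write X = Σ X_I over the C(291, 2) = 42195 pairs i < j, with X_I the indicator of one inversion.
There are 42195 indicators.
For each fixed pair i < j, the values π(i) and π(j) are two distinct elements of {1, …, 291} in uniformly random order; by symmetry P[π(i) > π(j)] = 1/2.
By linearity: E[X] = 42195 · (1/2) = C(291, 2) · (1/2) = 42195/2 = 42195/2 ≈ 21097.500.

E[X] = 42195/2 = 21097.500.


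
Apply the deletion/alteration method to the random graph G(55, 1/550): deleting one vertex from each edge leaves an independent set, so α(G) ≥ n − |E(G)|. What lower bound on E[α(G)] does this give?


E[|E(G)|] = C(55, 2)·p = 1485 · (1/550) = 27/10.
E[α(G)] ≥ n − E[|E(G)|] = 55 − 27/10 = 523/10.
Numerically: ≈ 52.300000.
(This is only a lower bound; the true E[α(G)] may be larger.)

E[α(G)] ≥ 523/10 ≈ 52.300000.


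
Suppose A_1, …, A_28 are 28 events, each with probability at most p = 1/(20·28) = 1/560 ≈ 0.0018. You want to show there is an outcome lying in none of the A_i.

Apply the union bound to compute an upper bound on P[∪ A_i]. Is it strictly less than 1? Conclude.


Union bound: P[∪_{i=1}^{28} A_i] ≤ Σ_i P[A_i] ≤ 28·p = 28·(1/560) = 1/20.
Numerically: 1/20 ≈ 0.0500.
Is 1/20 < 1? YES.
Since P[∪ A_i] ≤ 1/20 < 1, the complement has P[∩ A_i^c] ≥ 1 − 1/20 = 19/20 > 0, so some outcome avoids every A_i.

28·p = 1/20 ≈ 0.0500; existence CERTIFIED by the union bound.


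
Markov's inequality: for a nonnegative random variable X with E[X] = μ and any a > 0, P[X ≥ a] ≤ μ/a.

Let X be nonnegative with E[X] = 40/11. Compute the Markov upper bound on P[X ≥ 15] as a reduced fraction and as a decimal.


μ = E[X] = 40/11, a = 15.
Markov: P[X ≥ 15] ≤ μ/a = (40/11)/15 = 8/33.
Numerically: ≈ 0.24242.
(Since a = 15 > μ = 3.63636, the bound 8/33 is < 1 and informative.)

P[X ≥ 15] ≤ 8/33 ≈ 0.24242.


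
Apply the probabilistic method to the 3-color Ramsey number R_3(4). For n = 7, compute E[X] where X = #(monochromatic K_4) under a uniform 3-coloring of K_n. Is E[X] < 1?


E[X] = C(7, 4) · 3^{1 − 6} = 35 · 3^{−5} = 35/243.
As a reduced fraction: E[X] = 35/243 ≈ 0.14403.
Is E[X] < 1? YES.
Since E[X] < 1, there exists a 3-coloring of K_{7} with no monochromatic K_4; hence R_3(4) > 7.

E[X] = 35/243 ≈ 0.14403; E[X] < 1, so R_3(4) > 7.


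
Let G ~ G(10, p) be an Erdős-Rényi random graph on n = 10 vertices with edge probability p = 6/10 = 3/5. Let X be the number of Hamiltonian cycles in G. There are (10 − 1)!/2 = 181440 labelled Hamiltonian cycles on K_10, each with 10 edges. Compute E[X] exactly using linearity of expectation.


K_10 has (10 − 1)!/2 = 181440 labelled Hamiltonian cycles.
For each such Hamiltonian cycle H, let X_H = 1 if all 10 edges of H are present in G. Then P[X_H = 1] = p^{10} = (3/5)^{10} = 59049/9765625.
By linearity of expectation: E[X] = Σ_H E[X_H] = 181440 · p^{10} = 181440 · 59049/9765625 = 2142770112/1953125.
Numerically: E[X] ≈ 1097.1.

E[X] = 181440 · (3/5)^{10} = 2142770112/1953125 ≈ 1097.1.


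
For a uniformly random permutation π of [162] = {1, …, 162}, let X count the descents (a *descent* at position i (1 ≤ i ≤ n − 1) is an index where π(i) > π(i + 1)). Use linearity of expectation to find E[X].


Write X = Σ X_I over i = 1, …, 161, with X_I the indicator of one descent.
There are 161 indicators.
For each fixed i, the pair (π(i), π(i+1)) is a uniformly random ordered pair of distinct values from {1, …, 162}; by symmetry P[π(i) > π(i+1)] = 1/2.
By linearity: E[X] = 161 · (1/2) = (162 − 1) · (1/2) = 161/2 ≈ 80.500000.

E[X] = 161/2 = 80.500000.


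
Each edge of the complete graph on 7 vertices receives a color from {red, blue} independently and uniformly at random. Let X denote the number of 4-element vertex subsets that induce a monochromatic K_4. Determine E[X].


Let X = Σ_S X_S over the C(7, 4) = 35 subsets S of size 4, where X_S = 1 if the K_4 on S is monochromatic.
For a fixed S, the K_4 on S has C(4, 2) = 6 edges. P[all 6 edges red] = (1/2)^6, and likewise for blue, so P[monochromatic] = 2·(1/2)^6 = 2^{1 − 6} = 1/32.
Summing: E[X] = C(7, 4) · 2^{1 − 6} = 35 · 1/32 = 35/32.
Numerically: E[X] ≈ 1.0938.

E[X] = C(7,4)·2^(1−C(4,2)) = 35/32 ≈ 1.0938.


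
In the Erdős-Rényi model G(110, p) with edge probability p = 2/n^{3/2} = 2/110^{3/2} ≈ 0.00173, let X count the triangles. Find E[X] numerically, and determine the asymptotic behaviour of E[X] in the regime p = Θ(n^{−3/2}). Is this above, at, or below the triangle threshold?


Number of potential triangles: C(110, 3) = 215820.
Each occurs with probability p³ ≈ (0.00173)³ ≈ 5.20982e-09.
By linearity: E[X] = C(110, 3)·p³ ≈ 215820 · 5.20982e-09 ≈ 0.001.
Since α = 3/2 > 1, p = c/n^{3/2} = o(1/n) is below the triangle threshold p ~ 1/n. Asymptotically E[X] ~ (c³/6)·n^{3(1−α)} = (2³/6)·n^{-1.5} → 0, so by Markov's inequality G has no triangles w.h.p.

E[X] ≈ 0.001; in regime p = Θ(1/n^{3/2}) E[X] tends to 0 (below the triangle threshold p ~ 1/n).


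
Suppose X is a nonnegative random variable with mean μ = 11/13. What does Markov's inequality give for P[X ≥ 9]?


μ = E[X] = 11/13, a = 9.
Markov: P[X ≥ 9] ≤ μ/a = (11/13)/9 = 11/117.
Numerically: ≈ 0.09402.
(Since a = 9 > μ = 0.84615, the bound 11/117 is < 1 and informative.)

P[X ≥ 9] ≤ 11/117 ≈ 0.09402.


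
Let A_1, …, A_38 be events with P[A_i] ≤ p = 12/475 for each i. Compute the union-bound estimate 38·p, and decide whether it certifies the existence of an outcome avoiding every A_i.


Union bound: P[∪_{i=1}^{38} A_i] ≤ Σ_i P[A_i] ≤ 38·p = 38·(12/475) = 24/25.
Numerically: 24/25 ≈ 0.960.
Is 24/25 < 1? YES.
Since P[∪ A_i] ≤ 24/25 < 1, the complement has P[∩ A_i^c] ≥ 1 − 24/25 = 1/25 > 0, so some outcome avoids every A_i.

38·p = 24/25 ≈ 0.960; existence CERTIFIED by the union bound.


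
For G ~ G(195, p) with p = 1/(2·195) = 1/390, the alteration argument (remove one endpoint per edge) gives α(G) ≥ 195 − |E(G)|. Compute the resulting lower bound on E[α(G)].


E[|E(G)|] = C(195, 2)·p = 18915 · (1/390) = 97/2.
E[α(G)] ≥ n − E[|E(G)|] = 195 − 97/2 = 293/2.
Numerically: ≈ 146.500000.
(This is only a lower bound; the true E[α(G)] may be larger.)

E[α(G)] ≥ 293/2 ≈ 146.500000.


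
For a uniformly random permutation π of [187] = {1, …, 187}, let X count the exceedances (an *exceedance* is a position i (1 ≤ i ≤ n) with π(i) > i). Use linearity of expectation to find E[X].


Write X = Σ_{i=1}^{187} X_i, where X_i = 1_{π(i) > i}.
For each fixed i, π(i) is uniform over {1, …, 187} (marginal of a uniform permutation), so P[π(i) > i] = (n − i)/n. Summing: Σ_{i=1}^{187} (n − i)/n = (0 + 1 + … + 186)/187 = 187(187 − 1)/(2·187) = (187 − 1)/2.
Hence E[X] = Σ_{i=1}^{187} (187 − i)/187 = 93 ≈ 93.000.

E[X] = 93 = 93.000.


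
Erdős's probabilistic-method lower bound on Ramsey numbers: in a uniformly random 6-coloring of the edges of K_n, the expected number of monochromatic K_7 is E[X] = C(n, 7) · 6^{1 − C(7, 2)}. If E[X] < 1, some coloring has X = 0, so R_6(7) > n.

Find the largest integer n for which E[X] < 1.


We need C(n, 7) · 6^{1 − 21} < 1, i.e. C(n, 7) < 6^{21 − 1} = 3656158440062976.
Check values of n near the boundary:
  n = 562: C(562, 7) = 3384017972944752; 3384017972944752 < 3656158440062976? YES
  n = 563: C(563, 7) = 3426622515769596; 3426622515769596 < 3656158440062976? YES
  n = 564: C(564, 7) = 3469685994423792; 3469685994423792 < 3656158440062976? YES
  n = 565: C(565, 7) = 3513212521235560; 3513212521235560 < 3656158440062976? YES
  n = 566: C(566, 7) = 3557206237959440; 3557206237959440 < 3656158440062976? YES
  n = 567: C(567, 7) = 3601671315933933; 3601671315933933 < 3656158440062976? YES
  n = 568: C(568, 7) = 3646611956239704; 3646611956239704 < 3656158440062976? YES
  n = 569: C(569, 7) = 3692032389858348; 3692032389858348 < 3656158440062976? NO
The largest n with C(n, 7) < 3656158440062976 is n = 568 (where E[X] = 16882462760369/16926659444736 ≈ 0.9973889). Hence R_6(7) > 568, i.e. R_6(7) ≥ 569.

Largest n = 568; hence R_6(7) > 568.


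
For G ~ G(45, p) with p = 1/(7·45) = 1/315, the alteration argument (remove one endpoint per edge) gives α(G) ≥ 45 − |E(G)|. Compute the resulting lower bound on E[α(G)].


E[|E(G)|] = C(45, 2)·p = 990 · (1/315) = 22/7.
E[α(G)] ≥ n − E[|E(G)|] = 45 − 22/7 = 293/7.
Numerically: ≈ 41.857.
(This is only a lower bound; the true E[α(G)] may be larger.)

E[α(G)] ≥ 293/7 ≈ 41.857.


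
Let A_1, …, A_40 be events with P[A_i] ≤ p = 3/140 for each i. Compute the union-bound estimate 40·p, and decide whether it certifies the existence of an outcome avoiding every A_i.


Union bound: P[∪_{i=1}^{40} A_i] ≤ Σ_i P[A_i] ≤ 40·p = 40·(3/140) = 6/7.
Numerically: 6/7 ≈ 0.8571.
Is 6/7 < 1? YES.
Since P[∪ A_i] ≤ 6/7 < 1, the complement has P[∩ A_i^c] ≥ 1 − 6/7 = 1/7 > 0, so some outcome avoids every A_i.

40·p = 6/7 ≈ 0.8571; existence CERTIFIED by the union bound.


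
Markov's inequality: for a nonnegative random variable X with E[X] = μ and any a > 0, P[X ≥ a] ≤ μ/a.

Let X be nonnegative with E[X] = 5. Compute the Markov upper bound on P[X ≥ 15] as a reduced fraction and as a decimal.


μ = E[X] = 5, a = 15.
Markov: P[X ≥ 15] ≤ μ/a = (5)/15 = 1/3.
Numerically: ≈ 0.333333.
(Since a = 15 > μ = 5.000000, the bound 1/3 is < 1 and informative.)

P[X ≥ 15] ≤ 1/3 ≈ 0.333333.


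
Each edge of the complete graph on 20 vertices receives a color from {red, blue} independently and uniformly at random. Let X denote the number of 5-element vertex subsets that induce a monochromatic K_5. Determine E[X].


Let X = Σ_S X_S over the C(20, 5) = 15504 subsets S of size 5, where X_S = 1 if the K_5 on S is monochromatic.
For a fixed S, the K_5 on S has C(5, 2) = 10 edges. P[all 10 edges red] = (1/2)^10, and likewise for blue, so P[monochromatic] = 2·(1/2)^10 = 2^{1 − 10} = 1/512.
By linearity: E[X] = C(20, 5) · 2^{1 − 10} = 15504 · 1/512 = 969/32.
Numerically: E[X] ≈ 30.281250.

E[X] = C(20,5)·2^(1−C(5,2)) = 969/32 ≈ 30.281250.


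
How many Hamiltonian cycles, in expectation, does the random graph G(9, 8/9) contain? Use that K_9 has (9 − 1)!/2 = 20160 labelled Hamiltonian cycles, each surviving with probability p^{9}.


K_9 has (9 − 1)!/2 = 20160 labelled Hamiltonian cycles.
For each such Hamiltonian cycle H, let X_H = 1 if all 9 edges of H are present in G. Then P[X_H = 1] = p^{9} = (8/9)^{9} = 134217728/387420489.
Summing the indicators: E[X] = Σ_H E[X_H] = 20160 · p^{9} = 20160 · 134217728/387420489 = 300647710720/43046721.
Numerically: E[X] ≈ 6984.2.

E[X] = 20160 · (8/9)^{9} = 300647710720/43046721 ≈ 6984.2.


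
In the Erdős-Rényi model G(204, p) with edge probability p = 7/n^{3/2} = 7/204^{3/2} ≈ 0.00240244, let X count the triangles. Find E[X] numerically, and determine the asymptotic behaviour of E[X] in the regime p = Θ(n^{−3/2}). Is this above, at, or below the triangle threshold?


Number of potential triangles: C(204, 3) = 1394204.
Each occurs with probability p³ ≈ (0.00240244)³ ≈ 1.38662289e-08.
By linearity: E[X] = C(204, 3)·p³ ≈ 1394204 · 1.38662289e-08 ≈ 0.019332.
Since α = 3/2 > 1, p = c/n^{3/2} = o(1/n) is below the triangle threshold p ~ 1/n. Asymptotically E[X] ~ (c³/6)·n^{3(1−α)} = (7³/6)·n^{-1.5} → 0, so by Markov's inequality G has no triangles w.h.p.

E[X] ≈ 0.019332; in regime p = Θ(1/n^{3/2}) E[X] tends to 0 (below the triangle threshold p ~ 1/n).


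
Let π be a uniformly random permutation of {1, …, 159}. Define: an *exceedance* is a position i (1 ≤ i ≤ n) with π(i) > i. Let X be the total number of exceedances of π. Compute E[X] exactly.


Write X = Σ_{i=1}^{159} X_i, where X_i = 1_{π(i) > i}.
For each fixed i, π(i) is uniform over {1, …, 159} (marginal of a uniform permutation), so P[π(i) > i] = (n − i)/n. Summing: Σ_{i=1}^{159} (n − i)/n = (0 + 1 + … + 158)/159 = 159(159 − 1)/(2·159) = (159 − 1)/2.
Hence E[X] = Σ_{i=1}^{159} (159 − i)/159 = 79 ≈ 79.000.

E[X] = 79 = 79.000.


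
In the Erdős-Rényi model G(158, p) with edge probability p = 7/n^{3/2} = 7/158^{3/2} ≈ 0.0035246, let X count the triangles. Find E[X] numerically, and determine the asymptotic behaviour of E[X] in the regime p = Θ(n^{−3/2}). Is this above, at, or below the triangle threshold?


Number of potential triangles: C(158, 3) = 644956.
Each occurs with probability p³ ≈ (0.0035246)³ ≈ 4.3786197e-08.
By linearity: E[X] = C(158, 3)·p³ ≈ 644956 · 4.3786197e-08 ≈ 0.02824.
Since α = 3/2 > 1, p = c/n^{3/2} = o(1/n) is below the triangle threshold p ~ 1/n. Asymptotically E[X] ~ (c³/6)·n^{3(1−α)} = (7³/6)·n^{-1.5} → 0, so by Markov's inequality G has no triangles w.h.p.

E[X] ≈ 0.02824; in regime p = Θ(1/n^{3/2}) E[X] tends to 0 (below the triangle threshold p ~ 1/n).


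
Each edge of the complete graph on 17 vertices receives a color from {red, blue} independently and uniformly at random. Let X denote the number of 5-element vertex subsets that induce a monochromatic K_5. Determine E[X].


Let X = Σ_S X_S over the C(17, 5) = 6188 subsets S of size 5, where X_S = 1 if the K_5 on S is monochromatic.
For a fixed S, the K_5 on S has C(5, 2) = 10 edges. P[all 10 edges red] = (1/2)^10, and likewise for blue, so P[monochromatic] = 2·(1/2)^10 = 2^{1 − 10} = 1/512.
Summing: E[X] = C(17, 5) · 2^{1 − 10} = 6188 · 1/512 = 1547/128.
Numerically: E[X] ≈ 12.086.

E[X] = C(17,5)·2^(1−C(5,2)) = 1547/128 ≈ 12.086.
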